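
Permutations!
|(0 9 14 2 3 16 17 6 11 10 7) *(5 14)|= |(0 9 5 14 2 3 16 17 6 11 10 7)|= 12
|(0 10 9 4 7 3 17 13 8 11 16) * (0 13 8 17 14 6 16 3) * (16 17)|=|(0 10 9 4 7)(3 14 6 17 8 11)(13 16)|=30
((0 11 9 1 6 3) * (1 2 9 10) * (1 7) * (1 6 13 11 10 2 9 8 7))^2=(0 1 11 8 6)(2 7 3 10 13)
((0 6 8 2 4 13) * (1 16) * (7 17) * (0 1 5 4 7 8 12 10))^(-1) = (0 10 12 6)(1 13 4 5 16)(2 8 17 7)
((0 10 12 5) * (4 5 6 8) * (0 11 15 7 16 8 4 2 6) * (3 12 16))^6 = (0 4 12 6 3 2 7 8 15 16 11 10 5)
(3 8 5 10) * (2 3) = [0, 1, 3, 8, 4, 10, 6, 7, 5, 9, 2] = (2 3 8 5 10)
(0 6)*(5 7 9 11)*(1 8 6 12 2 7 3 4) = [12, 8, 7, 4, 1, 3, 0, 9, 6, 11, 10, 5, 2] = (0 12 2 7 9 11 5 3 4 1 8 6)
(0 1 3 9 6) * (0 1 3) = [3, 0, 2, 9, 4, 5, 1, 7, 8, 6] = (0 3 9 6 1)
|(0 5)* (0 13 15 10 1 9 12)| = 8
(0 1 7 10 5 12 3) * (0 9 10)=(0 1 7)(3 9 10 5 12)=[1, 7, 2, 9, 4, 12, 6, 0, 8, 10, 5, 11, 3]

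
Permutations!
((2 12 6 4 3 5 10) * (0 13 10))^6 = (0 4 2)(3 12 13)(5 6 10)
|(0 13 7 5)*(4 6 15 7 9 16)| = |(0 13 9 16 4 6 15 7 5)| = 9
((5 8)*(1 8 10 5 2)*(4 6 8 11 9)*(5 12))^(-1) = ((1 11 9 4 6 8 2)(5 10 12))^(-1) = (1 2 8 6 4 9 11)(5 12 10)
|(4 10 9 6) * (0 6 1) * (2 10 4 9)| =|(0 6 9 1)(2 10)| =4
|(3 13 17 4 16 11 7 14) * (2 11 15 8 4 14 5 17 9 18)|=|(2 11 7 5 17 14 3 13 9 18)(4 16 15 8)|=20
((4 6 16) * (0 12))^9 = (16)(0 12) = ((0 12)(4 6 16))^9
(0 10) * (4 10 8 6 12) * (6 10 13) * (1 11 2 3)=[8, 11, 3, 1, 13, 5, 12, 7, 10, 9, 0, 2, 4, 6]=(0 8 10)(1 11 2 3)(4 13 6 12)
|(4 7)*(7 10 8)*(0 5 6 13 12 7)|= 9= |(0 5 6 13 12 7 4 10 8)|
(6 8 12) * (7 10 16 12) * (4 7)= (4 7 10 16 12 6 8)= [0, 1, 2, 3, 7, 5, 8, 10, 4, 9, 16, 11, 6, 13, 14, 15, 12]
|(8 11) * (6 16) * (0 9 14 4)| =4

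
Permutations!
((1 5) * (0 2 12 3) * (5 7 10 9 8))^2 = ((0 2 12 3)(1 7 10 9 8 5))^2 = (0 12)(1 10 8)(2 3)(5 7 9)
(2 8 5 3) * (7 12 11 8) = [0, 1, 7, 2, 4, 3, 6, 12, 5, 9, 10, 8, 11] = (2 7 12 11 8 5 3)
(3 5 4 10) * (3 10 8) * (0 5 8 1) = [5, 0, 2, 8, 1, 4, 6, 7, 3, 9, 10] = (10)(0 5 4 1)(3 8)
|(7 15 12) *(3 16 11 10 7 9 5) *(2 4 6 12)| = |(2 4 6 12 9 5 3 16 11 10 7 15)| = 12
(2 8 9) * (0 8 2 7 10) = (0 8 9 7 10) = [8, 1, 2, 3, 4, 5, 6, 10, 9, 7, 0]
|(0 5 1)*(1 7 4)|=5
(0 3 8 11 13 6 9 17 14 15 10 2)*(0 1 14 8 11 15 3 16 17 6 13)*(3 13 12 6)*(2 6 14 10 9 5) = (0 16 17 8 15 9 3 11)(1 10 6 5 2)(12 14 13) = [16, 10, 1, 11, 4, 2, 5, 7, 15, 3, 6, 0, 14, 12, 13, 9, 17, 8]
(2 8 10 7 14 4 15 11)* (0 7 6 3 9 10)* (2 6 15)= (0 7 14 4 2 8)(3 9 10 15 11 6)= [7, 1, 8, 9, 2, 5, 3, 14, 0, 10, 15, 6, 12, 13, 4, 11]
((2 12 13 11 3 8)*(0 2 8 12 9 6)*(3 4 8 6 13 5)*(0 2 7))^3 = (0 7)(2 11 6 13 8 9 4)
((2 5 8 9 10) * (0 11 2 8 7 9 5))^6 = ((0 11 2)(5 7 9 10 8))^6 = (11)(5 7 9 10 8)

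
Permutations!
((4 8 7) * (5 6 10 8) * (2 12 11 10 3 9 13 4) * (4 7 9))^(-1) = (2 7 13 9 8 10 11 12)(3 6 5 4)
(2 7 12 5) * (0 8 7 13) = (0 8 7 12 5 2 13) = [8, 1, 13, 3, 4, 2, 6, 12, 7, 9, 10, 11, 5, 0]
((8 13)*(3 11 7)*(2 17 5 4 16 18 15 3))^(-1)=(2 7 11 3 15 18 16 4 5 17)(8 13)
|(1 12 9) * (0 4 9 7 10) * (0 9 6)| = |(0 4 6)(1 12 7 10 9)| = 15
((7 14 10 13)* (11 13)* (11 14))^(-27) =((7 11 13)(10 14))^(-27) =(10 14)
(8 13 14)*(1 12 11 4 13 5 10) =(1 12 11 4 13 14 8 5 10) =[0, 12, 2, 3, 13, 10, 6, 7, 5, 9, 1, 4, 11, 14, 8]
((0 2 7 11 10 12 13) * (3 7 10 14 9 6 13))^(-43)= (0 2 10 12 3 7 11 14 9 6 13)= ((0 2 10 12 3 7 11 14 9 6 13))^(-43)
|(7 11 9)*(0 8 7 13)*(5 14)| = |(0 8 7 11 9 13)(5 14)| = 6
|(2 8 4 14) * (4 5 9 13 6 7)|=|(2 8 5 9 13 6 7 4 14)|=9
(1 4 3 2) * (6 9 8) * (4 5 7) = (1 5 7 4 3 2)(6 9 8) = [0, 5, 1, 2, 3, 7, 9, 4, 6, 8]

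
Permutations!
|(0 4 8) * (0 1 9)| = 5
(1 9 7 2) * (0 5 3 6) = (0 5 3 6)(1 9 7 2) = [5, 9, 1, 6, 4, 3, 0, 2, 8, 7]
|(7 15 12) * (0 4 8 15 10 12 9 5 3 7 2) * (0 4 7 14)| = |(0 7 10 12 2 4 8 15 9 5 3 14)| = 12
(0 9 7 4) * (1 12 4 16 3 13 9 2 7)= (0 2 7 16 3 13 9 1 12 4)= [2, 12, 7, 13, 0, 5, 6, 16, 8, 1, 10, 11, 4, 9, 14, 15, 3]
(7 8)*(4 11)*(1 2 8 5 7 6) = (1 2 8 6)(4 11)(5 7) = [0, 2, 8, 3, 11, 7, 1, 5, 6, 9, 10, 4]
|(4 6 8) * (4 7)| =|(4 6 8 7)| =4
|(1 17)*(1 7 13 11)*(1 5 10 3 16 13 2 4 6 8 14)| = 24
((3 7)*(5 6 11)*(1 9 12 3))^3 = ((1 9 12 3 7)(5 6 11))^3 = (1 3 9 7 12)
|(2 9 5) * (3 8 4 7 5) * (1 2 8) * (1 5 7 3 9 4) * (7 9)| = 6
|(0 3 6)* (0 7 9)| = 5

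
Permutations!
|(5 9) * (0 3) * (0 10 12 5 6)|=7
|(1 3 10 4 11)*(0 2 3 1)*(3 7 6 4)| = |(0 2 7 6 4 11)(3 10)| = 6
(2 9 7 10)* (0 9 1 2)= (0 9 7 10)(1 2)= [9, 2, 1, 3, 4, 5, 6, 10, 8, 7, 0]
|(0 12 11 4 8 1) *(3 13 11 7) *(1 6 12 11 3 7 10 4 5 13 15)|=|(0 11 5 13 3 15 1)(4 8 6 12 10)|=35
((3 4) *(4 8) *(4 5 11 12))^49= (3 8 5 11 12 4)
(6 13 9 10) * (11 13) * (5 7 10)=[0, 1, 2, 3, 4, 7, 11, 10, 8, 5, 6, 13, 12, 9]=(5 7 10 6 11 13 9)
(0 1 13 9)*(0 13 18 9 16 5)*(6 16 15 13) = [1, 18, 2, 3, 4, 0, 16, 7, 8, 6, 10, 11, 12, 15, 14, 13, 5, 17, 9] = (0 1 18 9 6 16 5)(13 15)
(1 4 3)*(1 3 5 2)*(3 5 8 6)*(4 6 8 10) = (1 6 3 5 2)(4 10) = [0, 6, 1, 5, 10, 2, 3, 7, 8, 9, 4]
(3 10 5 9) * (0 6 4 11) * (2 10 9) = [6, 1, 10, 9, 11, 2, 4, 7, 8, 3, 5, 0] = (0 6 4 11)(2 10 5)(3 9)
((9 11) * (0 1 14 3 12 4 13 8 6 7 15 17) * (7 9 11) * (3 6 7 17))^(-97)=(0 17 9 6 14 1)(3 12 4 13 8 7 15)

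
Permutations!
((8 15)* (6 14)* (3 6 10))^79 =((3 6 14 10)(8 15))^79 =(3 10 14 6)(8 15)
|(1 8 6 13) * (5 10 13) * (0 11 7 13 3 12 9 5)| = 35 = |(0 11 7 13 1 8 6)(3 12 9 5 10)|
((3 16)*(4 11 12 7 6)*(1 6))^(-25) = ((1 6 4 11 12 7)(3 16))^(-25) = (1 7 12 11 4 6)(3 16)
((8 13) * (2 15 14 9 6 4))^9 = (2 9)(4 14)(6 15)(8 13)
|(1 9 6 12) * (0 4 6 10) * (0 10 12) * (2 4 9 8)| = |(0 9 12 1 8 2 4 6)| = 8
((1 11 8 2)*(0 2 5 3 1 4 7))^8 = ((0 2 4 7)(1 11 8 5 3))^8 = (1 5 11 3 8)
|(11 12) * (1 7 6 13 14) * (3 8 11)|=|(1 7 6 13 14)(3 8 11 12)|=20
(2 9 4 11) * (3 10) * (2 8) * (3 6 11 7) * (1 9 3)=(1 9 4 7)(2 3 10 6 11 8)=[0, 9, 3, 10, 7, 5, 11, 1, 2, 4, 6, 8]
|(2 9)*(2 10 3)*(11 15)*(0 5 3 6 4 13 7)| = 10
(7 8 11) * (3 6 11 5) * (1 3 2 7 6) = (1 3)(2 7 8 5)(6 11) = [0, 3, 7, 1, 4, 2, 11, 8, 5, 9, 10, 6]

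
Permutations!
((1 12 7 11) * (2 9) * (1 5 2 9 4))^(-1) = (1 4 2 5 11 7 12)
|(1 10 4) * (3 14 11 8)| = |(1 10 4)(3 14 11 8)| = 12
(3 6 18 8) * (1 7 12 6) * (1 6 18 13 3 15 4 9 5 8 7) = (3 6 13)(4 9 5 8 15)(7 12 18) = [0, 1, 2, 6, 9, 8, 13, 12, 15, 5, 10, 11, 18, 3, 14, 4, 16, 17, 7]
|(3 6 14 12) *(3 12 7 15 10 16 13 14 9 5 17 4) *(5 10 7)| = 10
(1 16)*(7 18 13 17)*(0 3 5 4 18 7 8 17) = (0 3 5 4 18 13)(1 16)(8 17) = [3, 16, 2, 5, 18, 4, 6, 7, 17, 9, 10, 11, 12, 0, 14, 15, 1, 8, 13]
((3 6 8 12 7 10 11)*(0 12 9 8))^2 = ((0 12 7 10 11 3 6)(8 9))^2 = (0 7 11 6 12 10 3)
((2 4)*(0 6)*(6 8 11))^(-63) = (0 8 11 6)(2 4)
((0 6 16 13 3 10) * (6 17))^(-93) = (0 3 16 17 10 13 6)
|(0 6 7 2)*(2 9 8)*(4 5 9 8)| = 15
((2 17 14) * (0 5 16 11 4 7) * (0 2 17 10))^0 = (17)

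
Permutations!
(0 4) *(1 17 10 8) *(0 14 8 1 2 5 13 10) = (0 4 14 8 2 5 13 10 1 17) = [4, 17, 5, 3, 14, 13, 6, 7, 2, 9, 1, 11, 12, 10, 8, 15, 16, 0]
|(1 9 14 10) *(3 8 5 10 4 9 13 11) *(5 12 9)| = 11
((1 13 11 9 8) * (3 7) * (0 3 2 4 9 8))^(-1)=((0 3 7 2 4 9)(1 13 11 8))^(-1)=(0 9 4 2 7 3)(1 8 11 13)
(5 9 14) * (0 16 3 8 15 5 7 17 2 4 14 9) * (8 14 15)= (0 16 3 14 7 17 2 4 15 5)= [16, 1, 4, 14, 15, 0, 6, 17, 8, 9, 10, 11, 12, 13, 7, 5, 3, 2]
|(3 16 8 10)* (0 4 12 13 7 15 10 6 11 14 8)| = 36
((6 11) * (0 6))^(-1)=((0 6 11))^(-1)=(0 11 6)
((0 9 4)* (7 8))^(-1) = (0 4 9)(7 8) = ((0 9 4)(7 8))^(-1)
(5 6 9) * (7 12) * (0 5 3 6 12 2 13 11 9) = [5, 1, 13, 6, 4, 12, 0, 2, 8, 3, 10, 9, 7, 11] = (0 5 12 7 2 13 11 9 3 6)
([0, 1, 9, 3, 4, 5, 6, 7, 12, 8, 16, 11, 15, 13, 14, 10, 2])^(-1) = [0, 1, 16, 3, 4, 5, 6, 7, 9, 2, 15, 11, 8, 13, 14, 12, 10]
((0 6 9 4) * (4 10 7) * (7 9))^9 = ((0 6 7 4)(9 10))^9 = (0 6 7 4)(9 10)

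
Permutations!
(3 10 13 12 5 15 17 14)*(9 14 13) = (3 10 9 14)(5 15 17 13 12) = [0, 1, 2, 10, 4, 15, 6, 7, 8, 14, 9, 11, 5, 12, 3, 17, 16, 13]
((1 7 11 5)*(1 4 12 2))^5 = (1 12 5 7 2 4 11)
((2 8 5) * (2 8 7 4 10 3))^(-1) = (2 3 10 4 7)(5 8)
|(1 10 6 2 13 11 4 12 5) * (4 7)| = 10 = |(1 10 6 2 13 11 7 4 12 5)|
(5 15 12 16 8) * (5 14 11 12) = (5 15)(8 14 11 12 16) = [0, 1, 2, 3, 4, 15, 6, 7, 14, 9, 10, 12, 16, 13, 11, 5, 8]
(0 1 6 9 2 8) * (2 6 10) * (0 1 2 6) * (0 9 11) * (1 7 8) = (0 2 1 10 6 11)(7 8) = [2, 10, 1, 3, 4, 5, 11, 8, 7, 9, 6, 0]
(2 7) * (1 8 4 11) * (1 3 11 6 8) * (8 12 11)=[0, 1, 7, 8, 6, 5, 12, 2, 4, 9, 10, 3, 11]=(2 7)(3 8 4 6 12 11)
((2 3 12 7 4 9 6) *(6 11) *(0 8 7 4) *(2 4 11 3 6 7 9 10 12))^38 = (0 6 7 2 11 3 12 9 10 8 4) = ((0 8 9 3 2 6 4 10 12 11 7))^38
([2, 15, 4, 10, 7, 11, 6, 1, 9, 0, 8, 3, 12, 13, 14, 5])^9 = (0 10 5 7)(1 2 8 11)(3 15 4 9)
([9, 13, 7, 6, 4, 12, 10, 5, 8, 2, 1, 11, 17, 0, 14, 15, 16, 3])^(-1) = [13, 10, 9, 17, 4, 7, 3, 2, 8, 0, 6, 11, 5, 1, 14, 15, 16, 12]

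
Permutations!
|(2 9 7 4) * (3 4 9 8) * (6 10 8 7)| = 8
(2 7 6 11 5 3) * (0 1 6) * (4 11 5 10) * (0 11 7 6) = (0 1)(2 6 5 3)(4 7 11 10) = [1, 0, 6, 2, 7, 3, 5, 11, 8, 9, 4, 10]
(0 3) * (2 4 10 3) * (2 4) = [4, 1, 2, 0, 10, 5, 6, 7, 8, 9, 3] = (0 4 10 3)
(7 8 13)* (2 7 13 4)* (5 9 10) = (13)(2 7 8 4)(5 9 10) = [0, 1, 7, 3, 2, 9, 6, 8, 4, 10, 5, 11, 12, 13]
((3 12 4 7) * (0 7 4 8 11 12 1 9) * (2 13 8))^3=((0 7 3 1 9)(2 13 8 11 12))^3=(0 1 7 9 3)(2 11 13 12 8)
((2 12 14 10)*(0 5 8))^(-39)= ((0 5 8)(2 12 14 10))^(-39)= (2 12 14 10)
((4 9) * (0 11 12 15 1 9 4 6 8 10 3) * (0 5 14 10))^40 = ((0 11 12 15 1 9 6 8)(3 5 14 10))^40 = (15)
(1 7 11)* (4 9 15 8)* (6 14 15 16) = (1 7 11)(4 9 16 6 14 15 8) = [0, 7, 2, 3, 9, 5, 14, 11, 4, 16, 10, 1, 12, 13, 15, 8, 6]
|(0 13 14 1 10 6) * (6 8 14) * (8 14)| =3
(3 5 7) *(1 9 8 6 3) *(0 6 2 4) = (0 6 3 5 7 1 9 8 2 4) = [6, 9, 4, 5, 0, 7, 3, 1, 2, 8]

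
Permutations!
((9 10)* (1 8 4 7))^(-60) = (10)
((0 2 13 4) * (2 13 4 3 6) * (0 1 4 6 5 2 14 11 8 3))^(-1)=((0 13)(1 4)(2 6 14 11 8 3 5))^(-1)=(0 13)(1 4)(2 5 3 8 11 14 6)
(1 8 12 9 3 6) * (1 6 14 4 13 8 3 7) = (1 3 14 4 13 8 12 9 7) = [0, 3, 2, 14, 13, 5, 6, 1, 12, 7, 10, 11, 9, 8, 4]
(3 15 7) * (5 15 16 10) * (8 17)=(3 16 10 5 15 7)(8 17)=[0, 1, 2, 16, 4, 15, 6, 3, 17, 9, 5, 11, 12, 13, 14, 7, 10, 8]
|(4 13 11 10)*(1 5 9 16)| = |(1 5 9 16)(4 13 11 10)| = 4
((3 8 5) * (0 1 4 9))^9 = (0 1 4 9)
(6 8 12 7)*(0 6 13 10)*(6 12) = (0 12 7 13 10)(6 8) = [12, 1, 2, 3, 4, 5, 8, 13, 6, 9, 0, 11, 7, 10]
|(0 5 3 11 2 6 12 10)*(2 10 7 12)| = |(0 5 3 11 10)(2 6)(7 12)| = 10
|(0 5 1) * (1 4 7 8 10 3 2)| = 9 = |(0 5 4 7 8 10 3 2 1)|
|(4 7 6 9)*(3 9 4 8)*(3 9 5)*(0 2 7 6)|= 6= |(0 2 7)(3 5)(4 6)(8 9)|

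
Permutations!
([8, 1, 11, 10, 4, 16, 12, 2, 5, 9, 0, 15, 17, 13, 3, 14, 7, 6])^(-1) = (0 10 3 14 15 11 2 7 16 5 8)(6 17 12)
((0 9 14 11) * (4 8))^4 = ((0 9 14 11)(4 8))^4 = (14)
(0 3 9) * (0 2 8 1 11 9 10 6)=(0 3 10 6)(1 11 9 2 8)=[3, 11, 8, 10, 4, 5, 0, 7, 1, 2, 6, 9]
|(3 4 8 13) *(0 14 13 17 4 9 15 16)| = |(0 14 13 3 9 15 16)(4 8 17)| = 21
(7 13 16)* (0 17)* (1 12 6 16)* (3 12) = [17, 3, 2, 12, 4, 5, 16, 13, 8, 9, 10, 11, 6, 1, 14, 15, 7, 0] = (0 17)(1 3 12 6 16 7 13)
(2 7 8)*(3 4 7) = (2 3 4 7 8) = [0, 1, 3, 4, 7, 5, 6, 8, 2]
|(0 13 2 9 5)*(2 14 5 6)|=|(0 13 14 5)(2 9 6)|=12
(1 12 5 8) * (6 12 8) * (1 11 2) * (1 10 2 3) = (1 8 11 3)(2 10)(5 6 12) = [0, 8, 10, 1, 4, 6, 12, 7, 11, 9, 2, 3, 5]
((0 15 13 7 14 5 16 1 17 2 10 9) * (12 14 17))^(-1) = (0 9 10 2 17 7 13 15)(1 16 5 14 12)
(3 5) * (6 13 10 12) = (3 5)(6 13 10 12) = [0, 1, 2, 5, 4, 3, 13, 7, 8, 9, 12, 11, 6, 10]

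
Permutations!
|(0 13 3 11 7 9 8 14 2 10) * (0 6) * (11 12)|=|(0 13 3 12 11 7 9 8 14 2 10 6)|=12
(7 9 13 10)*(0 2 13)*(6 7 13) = [2, 1, 6, 3, 4, 5, 7, 9, 8, 0, 13, 11, 12, 10] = (0 2 6 7 9)(10 13)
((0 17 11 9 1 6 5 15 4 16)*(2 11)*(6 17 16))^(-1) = (0 16)(1 9 11 2 17)(4 15 5 6)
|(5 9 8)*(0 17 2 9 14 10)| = |(0 17 2 9 8 5 14 10)| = 8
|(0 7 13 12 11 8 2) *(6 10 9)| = |(0 7 13 12 11 8 2)(6 10 9)| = 21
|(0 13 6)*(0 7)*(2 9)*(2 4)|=12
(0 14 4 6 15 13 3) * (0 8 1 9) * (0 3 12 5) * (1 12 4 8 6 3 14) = (0 1 9 14 8 12 5)(3 6 15 13 4) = [1, 9, 2, 6, 3, 0, 15, 7, 12, 14, 10, 11, 5, 4, 8, 13]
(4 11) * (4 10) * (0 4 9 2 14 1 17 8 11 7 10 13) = (0 4 7 10 9 2 14 1 17 8 11 13) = [4, 17, 14, 3, 7, 5, 6, 10, 11, 2, 9, 13, 12, 0, 1, 15, 16, 8]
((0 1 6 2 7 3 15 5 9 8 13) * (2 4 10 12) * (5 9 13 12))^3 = ((0 1 6 4 10 5 13)(2 7 3 15 9 8 12))^3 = (0 4 13 6 5 1 10)(2 15 12 3 8 7 9)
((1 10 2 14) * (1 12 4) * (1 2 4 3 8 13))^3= ((1 10 4 2 14 12 3 8 13))^3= (1 2 3)(4 12 13)(8 10 14)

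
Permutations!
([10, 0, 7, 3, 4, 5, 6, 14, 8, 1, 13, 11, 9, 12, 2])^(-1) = (0 1 9 12 13 10)(2 14 7)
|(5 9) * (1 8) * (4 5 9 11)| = 6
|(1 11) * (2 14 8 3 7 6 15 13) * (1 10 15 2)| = 30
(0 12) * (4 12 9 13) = (0 9 13 4 12) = [9, 1, 2, 3, 12, 5, 6, 7, 8, 13, 10, 11, 0, 4]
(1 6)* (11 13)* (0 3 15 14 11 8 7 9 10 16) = (0 3 15 14 11 13 8 7 9 10 16)(1 6) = [3, 6, 2, 15, 4, 5, 1, 9, 7, 10, 16, 13, 12, 8, 11, 14, 0]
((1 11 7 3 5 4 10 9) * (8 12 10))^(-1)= ((1 11 7 3 5 4 8 12 10 9))^(-1)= (1 9 10 12 8 4 5 3 7 11)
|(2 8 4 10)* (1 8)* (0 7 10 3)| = 8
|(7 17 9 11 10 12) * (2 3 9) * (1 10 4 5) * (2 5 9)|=|(1 10 12 7 17 5)(2 3)(4 9 11)|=6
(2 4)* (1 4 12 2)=(1 4)(2 12)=[0, 4, 12, 3, 1, 5, 6, 7, 8, 9, 10, 11, 2]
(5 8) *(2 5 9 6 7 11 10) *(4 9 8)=(2 5 4 9 6 7 11 10)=[0, 1, 5, 3, 9, 4, 7, 11, 8, 6, 2, 10]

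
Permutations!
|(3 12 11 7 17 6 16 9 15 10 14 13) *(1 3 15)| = |(1 3 12 11 7 17 6 16 9)(10 14 13 15)| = 36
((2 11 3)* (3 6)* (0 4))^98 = (2 6)(3 11)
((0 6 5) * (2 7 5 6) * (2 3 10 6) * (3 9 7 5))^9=(0 9 7 3 10 6 2 5)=((0 9 7 3 10 6 2 5))^9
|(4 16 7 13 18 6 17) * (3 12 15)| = |(3 12 15)(4 16 7 13 18 6 17)| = 21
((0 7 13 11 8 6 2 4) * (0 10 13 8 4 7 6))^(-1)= (0 8 7 2 6)(4 11 13 10)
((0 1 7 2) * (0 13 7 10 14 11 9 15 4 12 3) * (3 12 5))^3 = (0 14 15 3 10 9 5 1 11 4)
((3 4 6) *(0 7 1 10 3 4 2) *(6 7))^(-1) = ((0 6 4 7 1 10 3 2))^(-1) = (0 2 3 10 1 7 4 6)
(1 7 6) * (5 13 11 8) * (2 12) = (1 7 6)(2 12)(5 13 11 8) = [0, 7, 12, 3, 4, 13, 1, 6, 5, 9, 10, 8, 2, 11]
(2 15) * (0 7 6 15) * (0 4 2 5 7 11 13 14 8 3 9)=(0 11 13 14 8 3 9)(2 4)(5 7 6 15)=[11, 1, 4, 9, 2, 7, 15, 6, 3, 0, 10, 13, 12, 14, 8, 5]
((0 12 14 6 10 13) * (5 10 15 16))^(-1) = (0 13 10 5 16 15 6 14 12)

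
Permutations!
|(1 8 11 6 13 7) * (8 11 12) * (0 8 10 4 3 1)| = 11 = |(0 8 12 10 4 3 1 11 6 13 7)|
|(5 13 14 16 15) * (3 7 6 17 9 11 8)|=|(3 7 6 17 9 11 8)(5 13 14 16 15)|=35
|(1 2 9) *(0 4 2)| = 5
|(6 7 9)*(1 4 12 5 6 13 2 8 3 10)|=12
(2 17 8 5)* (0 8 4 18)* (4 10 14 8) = (0 4 18)(2 17 10 14 8 5) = [4, 1, 17, 3, 18, 2, 6, 7, 5, 9, 14, 11, 12, 13, 8, 15, 16, 10, 0]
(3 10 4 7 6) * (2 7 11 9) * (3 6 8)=[0, 1, 7, 10, 11, 5, 6, 8, 3, 2, 4, 9]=(2 7 8 3 10 4 11 9)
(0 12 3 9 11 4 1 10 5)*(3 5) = (0 12 5)(1 10 3 9 11 4) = [12, 10, 2, 9, 1, 0, 6, 7, 8, 11, 3, 4, 5]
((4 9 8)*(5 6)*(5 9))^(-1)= (4 8 9 6 5)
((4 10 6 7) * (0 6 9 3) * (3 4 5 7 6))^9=(10)(0 3)(5 7)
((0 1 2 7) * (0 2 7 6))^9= (0 6 2 7 1)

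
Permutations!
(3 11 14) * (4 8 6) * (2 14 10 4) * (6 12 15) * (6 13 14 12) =(2 12 15 13 14 3 11 10 4 8 6) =[0, 1, 12, 11, 8, 5, 2, 7, 6, 9, 4, 10, 15, 14, 3, 13]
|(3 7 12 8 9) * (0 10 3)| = 7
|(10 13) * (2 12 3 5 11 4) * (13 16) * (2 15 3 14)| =|(2 12 14)(3 5 11 4 15)(10 16 13)| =15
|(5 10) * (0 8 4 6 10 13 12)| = |(0 8 4 6 10 5 13 12)| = 8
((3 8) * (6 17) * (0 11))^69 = (0 11)(3 8)(6 17)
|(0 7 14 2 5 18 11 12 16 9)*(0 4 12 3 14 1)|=|(0 7 1)(2 5 18 11 3 14)(4 12 16 9)|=12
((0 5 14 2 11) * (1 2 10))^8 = (0 5 14 10 1 2 11)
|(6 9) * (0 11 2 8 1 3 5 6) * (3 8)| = 14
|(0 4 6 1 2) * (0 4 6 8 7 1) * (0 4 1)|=10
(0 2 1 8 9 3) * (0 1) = (0 2)(1 8 9 3) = [2, 8, 0, 1, 4, 5, 6, 7, 9, 3]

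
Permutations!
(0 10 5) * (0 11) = (0 10 5 11) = [10, 1, 2, 3, 4, 11, 6, 7, 8, 9, 5, 0]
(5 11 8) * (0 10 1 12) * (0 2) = (0 10 1 12 2)(5 11 8) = [10, 12, 0, 3, 4, 11, 6, 7, 5, 9, 1, 8, 2]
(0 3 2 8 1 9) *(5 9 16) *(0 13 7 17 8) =(0 3 2)(1 16 5 9 13 7 17 8) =[3, 16, 0, 2, 4, 9, 6, 17, 1, 13, 10, 11, 12, 7, 14, 15, 5, 8]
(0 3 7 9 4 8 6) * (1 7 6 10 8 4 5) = (0 3 6)(1 7 9 5)(8 10) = [3, 7, 2, 6, 4, 1, 0, 9, 10, 5, 8]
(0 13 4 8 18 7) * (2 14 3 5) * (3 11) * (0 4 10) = [13, 1, 14, 5, 8, 2, 6, 4, 18, 9, 0, 3, 12, 10, 11, 15, 16, 17, 7] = (0 13 10)(2 14 11 3 5)(4 8 18 7)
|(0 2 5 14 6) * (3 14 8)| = 7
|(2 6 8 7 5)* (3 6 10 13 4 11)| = 10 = |(2 10 13 4 11 3 6 8 7 5)|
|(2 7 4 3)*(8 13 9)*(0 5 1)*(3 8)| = |(0 5 1)(2 7 4 8 13 9 3)| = 21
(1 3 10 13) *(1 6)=(1 3 10 13 6)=[0, 3, 2, 10, 4, 5, 1, 7, 8, 9, 13, 11, 12, 6]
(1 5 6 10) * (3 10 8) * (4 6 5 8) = [0, 8, 2, 10, 6, 5, 4, 7, 3, 9, 1] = (1 8 3 10)(4 6)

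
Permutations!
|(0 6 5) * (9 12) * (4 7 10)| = 6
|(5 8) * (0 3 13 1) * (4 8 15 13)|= |(0 3 4 8 5 15 13 1)|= 8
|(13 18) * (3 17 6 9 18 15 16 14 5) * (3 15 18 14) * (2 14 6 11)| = 8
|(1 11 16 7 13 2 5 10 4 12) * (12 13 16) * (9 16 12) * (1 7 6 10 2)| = 8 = |(1 11 9 16 6 10 4 13)(2 5)(7 12)|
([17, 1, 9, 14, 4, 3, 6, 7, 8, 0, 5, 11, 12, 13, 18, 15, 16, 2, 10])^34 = [2, 1, 0, 5, 4, 10, 6, 7, 8, 17, 18, 11, 12, 13, 3, 15, 16, 9, 14]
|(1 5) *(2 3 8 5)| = |(1 2 3 8 5)| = 5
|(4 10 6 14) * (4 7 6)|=6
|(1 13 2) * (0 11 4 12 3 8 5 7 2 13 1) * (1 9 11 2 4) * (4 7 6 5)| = |(13)(0 2)(1 9 11)(3 8 4 12)(5 6)| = 12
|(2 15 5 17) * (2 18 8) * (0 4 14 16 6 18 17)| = |(0 4 14 16 6 18 8 2 15 5)| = 10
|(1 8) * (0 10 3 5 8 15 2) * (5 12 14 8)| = |(0 10 3 12 14 8 1 15 2)| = 9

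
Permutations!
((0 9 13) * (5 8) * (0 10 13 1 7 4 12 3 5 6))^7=(0 5 4 9 8 12 1 6 3 7)(10 13)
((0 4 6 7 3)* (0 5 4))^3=(3 6 5 7 4)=((3 5 4 6 7))^3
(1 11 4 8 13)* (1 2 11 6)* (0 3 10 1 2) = [3, 6, 11, 10, 8, 5, 2, 7, 13, 9, 1, 4, 12, 0] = (0 3 10 1 6 2 11 4 8 13)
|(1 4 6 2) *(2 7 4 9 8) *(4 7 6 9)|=5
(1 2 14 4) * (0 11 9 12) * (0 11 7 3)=(0 7 3)(1 2 14 4)(9 12 11)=[7, 2, 14, 0, 1, 5, 6, 3, 8, 12, 10, 9, 11, 13, 4]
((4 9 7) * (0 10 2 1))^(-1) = (0 1 2 10)(4 7 9)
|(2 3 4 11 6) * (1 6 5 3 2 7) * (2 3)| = 15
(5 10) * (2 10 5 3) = (2 10 3) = [0, 1, 10, 2, 4, 5, 6, 7, 8, 9, 3]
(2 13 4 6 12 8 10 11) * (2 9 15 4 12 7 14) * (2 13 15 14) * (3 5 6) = (2 15 4 3 5 6 7)(8 10 11 9 14 13 12) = [0, 1, 15, 5, 3, 6, 7, 2, 10, 14, 11, 9, 8, 12, 13, 4]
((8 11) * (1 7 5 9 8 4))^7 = ((1 7 5 9 8 11 4))^7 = (11)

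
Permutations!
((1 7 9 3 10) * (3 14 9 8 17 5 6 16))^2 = (1 8 5 16 10 7 17 6 3)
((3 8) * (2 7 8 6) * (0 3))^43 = (0 3 6 2 7 8)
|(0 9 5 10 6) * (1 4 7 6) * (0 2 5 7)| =|(0 9 7 6 2 5 10 1 4)| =9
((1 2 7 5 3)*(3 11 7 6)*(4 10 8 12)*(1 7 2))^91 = (2 6 3 7 5 11)(4 12 8 10)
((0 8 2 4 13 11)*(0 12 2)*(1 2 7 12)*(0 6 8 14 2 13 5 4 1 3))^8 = ((0 14 2 1 13 11 3)(4 5)(6 8)(7 12))^8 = (0 14 2 1 13 11 3)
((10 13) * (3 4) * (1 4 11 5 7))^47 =(1 7 5 11 3 4)(10 13)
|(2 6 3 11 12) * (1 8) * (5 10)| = 10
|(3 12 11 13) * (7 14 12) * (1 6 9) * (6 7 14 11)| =|(1 7 11 13 3 14 12 6 9)| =9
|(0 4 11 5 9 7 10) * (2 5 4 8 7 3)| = |(0 8 7 10)(2 5 9 3)(4 11)| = 4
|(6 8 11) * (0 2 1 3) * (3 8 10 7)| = 9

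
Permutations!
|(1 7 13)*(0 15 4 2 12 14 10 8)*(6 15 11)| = 30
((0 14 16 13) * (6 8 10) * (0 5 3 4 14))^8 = (3 14 13)(4 16 5)(6 10 8)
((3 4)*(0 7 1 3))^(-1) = (0 4 3 1 7)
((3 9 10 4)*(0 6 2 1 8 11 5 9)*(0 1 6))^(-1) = (1 3 4 10 9 5 11 8)(2 6)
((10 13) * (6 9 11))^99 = (10 13)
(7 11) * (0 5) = (0 5)(7 11) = [5, 1, 2, 3, 4, 0, 6, 11, 8, 9, 10, 7]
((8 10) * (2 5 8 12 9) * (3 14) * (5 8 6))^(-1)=(2 9 12 10 8)(3 14)(5 6)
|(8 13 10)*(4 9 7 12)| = 12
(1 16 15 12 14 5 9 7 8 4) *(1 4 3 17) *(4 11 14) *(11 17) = (1 16 15 12 4 17)(3 11 14 5 9 7 8) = [0, 16, 2, 11, 17, 9, 6, 8, 3, 7, 10, 14, 4, 13, 5, 12, 15, 1]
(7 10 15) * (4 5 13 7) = (4 5 13 7 10 15) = [0, 1, 2, 3, 5, 13, 6, 10, 8, 9, 15, 11, 12, 7, 14, 4]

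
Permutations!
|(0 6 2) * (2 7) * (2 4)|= |(0 6 7 4 2)|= 5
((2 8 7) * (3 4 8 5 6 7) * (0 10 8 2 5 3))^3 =((0 10 8)(2 3 4)(5 6 7))^3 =(10)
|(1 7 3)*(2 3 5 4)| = |(1 7 5 4 2 3)| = 6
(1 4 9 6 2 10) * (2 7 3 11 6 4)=(1 2 10)(3 11 6 7)(4 9)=[0, 2, 10, 11, 9, 5, 7, 3, 8, 4, 1, 6]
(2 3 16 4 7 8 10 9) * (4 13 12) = [0, 1, 3, 16, 7, 5, 6, 8, 10, 2, 9, 11, 4, 12, 14, 15, 13] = (2 3 16 13 12 4 7 8 10 9)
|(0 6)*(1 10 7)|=6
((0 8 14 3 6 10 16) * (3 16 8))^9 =((0 3 6 10 8 14 16))^9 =(0 6 8 16 3 10 14)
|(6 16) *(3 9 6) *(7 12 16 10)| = |(3 9 6 10 7 12 16)| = 7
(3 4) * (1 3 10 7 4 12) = (1 3 12)(4 10 7) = [0, 3, 2, 12, 10, 5, 6, 4, 8, 9, 7, 11, 1]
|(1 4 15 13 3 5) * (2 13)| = 7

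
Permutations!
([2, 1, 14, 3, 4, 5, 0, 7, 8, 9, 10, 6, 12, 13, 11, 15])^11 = (15)(0 2 14 11 6)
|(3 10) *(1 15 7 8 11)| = 10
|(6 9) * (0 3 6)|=4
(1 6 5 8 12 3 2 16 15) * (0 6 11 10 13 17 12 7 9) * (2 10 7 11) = (0 6 5 8 11 7 9)(1 2 16 15)(3 10 13 17 12) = [6, 2, 16, 10, 4, 8, 5, 9, 11, 0, 13, 7, 3, 17, 14, 1, 15, 12]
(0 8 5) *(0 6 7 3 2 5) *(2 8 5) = [5, 1, 2, 8, 4, 6, 7, 3, 0] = (0 5 6 7 3 8)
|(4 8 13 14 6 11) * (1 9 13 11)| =|(1 9 13 14 6)(4 8 11)| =15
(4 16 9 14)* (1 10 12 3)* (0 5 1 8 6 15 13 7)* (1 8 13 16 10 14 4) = (0 5 8 6 15 16 9 4 10 12 3 13 7)(1 14) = [5, 14, 2, 13, 10, 8, 15, 0, 6, 4, 12, 11, 3, 7, 1, 16, 9]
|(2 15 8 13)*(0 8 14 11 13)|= |(0 8)(2 15 14 11 13)|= 10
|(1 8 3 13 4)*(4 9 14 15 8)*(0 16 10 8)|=18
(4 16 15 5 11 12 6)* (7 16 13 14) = [0, 1, 2, 3, 13, 11, 4, 16, 8, 9, 10, 12, 6, 14, 7, 5, 15] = (4 13 14 7 16 15 5 11 12 6)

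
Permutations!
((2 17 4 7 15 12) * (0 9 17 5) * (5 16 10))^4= (0 7 16 9 15 10 17 12 5 4 2)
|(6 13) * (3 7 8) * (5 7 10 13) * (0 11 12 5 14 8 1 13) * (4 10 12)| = |(0 11 4 10)(1 13 6 14 8 3 12 5 7)| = 36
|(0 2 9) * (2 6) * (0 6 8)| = |(0 8)(2 9 6)| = 6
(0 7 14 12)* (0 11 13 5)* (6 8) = (0 7 14 12 11 13 5)(6 8) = [7, 1, 2, 3, 4, 0, 8, 14, 6, 9, 10, 13, 11, 5, 12]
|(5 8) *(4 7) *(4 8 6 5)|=6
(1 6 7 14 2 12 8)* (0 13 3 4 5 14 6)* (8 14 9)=(0 13 3 4 5 9 8 1)(2 12 14)(6 7)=[13, 0, 12, 4, 5, 9, 7, 6, 1, 8, 10, 11, 14, 3, 2]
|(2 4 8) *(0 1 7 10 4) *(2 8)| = |(0 1 7 10 4 2)| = 6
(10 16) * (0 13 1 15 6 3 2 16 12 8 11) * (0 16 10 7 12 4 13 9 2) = [9, 15, 10, 0, 13, 5, 3, 12, 11, 2, 4, 16, 8, 1, 14, 6, 7] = (0 9 2 10 4 13 1 15 6 3)(7 12 8 11 16)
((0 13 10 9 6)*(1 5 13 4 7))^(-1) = (0 6 9 10 13 5 1 7 4)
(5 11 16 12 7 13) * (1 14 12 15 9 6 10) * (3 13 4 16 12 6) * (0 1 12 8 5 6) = [1, 14, 2, 13, 16, 11, 10, 4, 5, 3, 12, 8, 7, 6, 0, 9, 15] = (0 1 14)(3 13 6 10 12 7 4 16 15 9)(5 11 8)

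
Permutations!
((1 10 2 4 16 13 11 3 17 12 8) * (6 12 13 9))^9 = (3 17 13 11) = ((1 10 2 4 16 9 6 12 8)(3 17 13 11))^9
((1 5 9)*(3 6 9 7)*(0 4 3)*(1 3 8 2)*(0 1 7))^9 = (9)(0 8 7 5 4 2 1)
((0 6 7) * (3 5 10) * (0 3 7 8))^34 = (0 6 8)(3 10)(5 7)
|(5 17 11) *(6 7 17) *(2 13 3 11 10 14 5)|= 12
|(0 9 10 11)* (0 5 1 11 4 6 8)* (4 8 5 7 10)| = 10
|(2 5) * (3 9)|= |(2 5)(3 9)|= 2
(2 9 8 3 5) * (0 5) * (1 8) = [5, 8, 9, 0, 4, 2, 6, 7, 3, 1] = (0 5 2 9 1 8 3)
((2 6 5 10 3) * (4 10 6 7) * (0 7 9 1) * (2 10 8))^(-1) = (0 1 9 2 8 4 7)(3 10)(5 6)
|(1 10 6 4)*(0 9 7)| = |(0 9 7)(1 10 6 4)| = 12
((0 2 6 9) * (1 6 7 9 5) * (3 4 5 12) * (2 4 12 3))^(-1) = ((0 4 5 1 6 3 12 2 7 9))^(-1) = (0 9 7 2 12 3 6 1 5 4)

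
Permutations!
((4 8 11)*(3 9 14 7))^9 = ((3 9 14 7)(4 8 11))^9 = (3 9 14 7)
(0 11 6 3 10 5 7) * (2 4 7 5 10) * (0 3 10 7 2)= (0 11 6 10 7 3)(2 4)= [11, 1, 4, 0, 2, 5, 10, 3, 8, 9, 7, 6]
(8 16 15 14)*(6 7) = [0, 1, 2, 3, 4, 5, 7, 6, 16, 9, 10, 11, 12, 13, 8, 14, 15] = (6 7)(8 16 15 14)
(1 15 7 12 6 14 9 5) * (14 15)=[0, 14, 2, 3, 4, 1, 15, 12, 8, 5, 10, 11, 6, 13, 9, 7]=(1 14 9 5)(6 15 7 12)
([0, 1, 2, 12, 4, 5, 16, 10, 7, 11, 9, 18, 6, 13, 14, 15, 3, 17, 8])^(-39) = [0, 1, 2, 12, 4, 5, 16, 11, 9, 8, 18, 7, 6, 13, 14, 15, 3, 17, 10]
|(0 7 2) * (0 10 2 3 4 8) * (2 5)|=|(0 7 3 4 8)(2 10 5)|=15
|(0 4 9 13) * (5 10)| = |(0 4 9 13)(5 10)| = 4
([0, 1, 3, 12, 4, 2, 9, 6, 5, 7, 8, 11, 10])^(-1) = (2 5 8 10 12 3)(6 7 9)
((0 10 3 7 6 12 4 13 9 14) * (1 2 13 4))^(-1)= ((0 10 3 7 6 12 1 2 13 9 14))^(-1)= (0 14 9 13 2 1 12 6 7 3 10)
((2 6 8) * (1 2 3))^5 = (8)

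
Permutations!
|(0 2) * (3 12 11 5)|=4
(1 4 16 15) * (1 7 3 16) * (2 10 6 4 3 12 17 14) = [0, 3, 10, 16, 1, 5, 4, 12, 8, 9, 6, 11, 17, 13, 2, 7, 15, 14] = (1 3 16 15 7 12 17 14 2 10 6 4)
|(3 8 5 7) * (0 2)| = 4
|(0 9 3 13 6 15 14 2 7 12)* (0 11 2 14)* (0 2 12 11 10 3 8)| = |(0 9 8)(2 7 11 12 10 3 13 6 15)| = 9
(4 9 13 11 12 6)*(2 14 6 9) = (2 14 6 4)(9 13 11 12) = [0, 1, 14, 3, 2, 5, 4, 7, 8, 13, 10, 12, 9, 11, 6]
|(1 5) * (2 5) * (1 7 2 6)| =6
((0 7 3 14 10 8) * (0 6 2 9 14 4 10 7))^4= (2 3 6 7 8 14 10 9 4)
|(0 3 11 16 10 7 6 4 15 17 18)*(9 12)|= 22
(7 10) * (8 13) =(7 10)(8 13) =[0, 1, 2, 3, 4, 5, 6, 10, 13, 9, 7, 11, 12, 8]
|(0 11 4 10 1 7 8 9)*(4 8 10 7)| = 4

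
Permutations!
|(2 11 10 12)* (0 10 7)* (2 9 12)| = |(0 10 2 11 7)(9 12)| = 10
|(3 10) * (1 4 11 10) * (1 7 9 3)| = 12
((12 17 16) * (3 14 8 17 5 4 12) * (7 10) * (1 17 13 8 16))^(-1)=(1 17)(3 16 14)(4 5 12)(7 10)(8 13)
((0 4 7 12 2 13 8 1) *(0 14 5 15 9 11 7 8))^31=((0 4 8 1 14 5 15 9 11 7 12 2 13))^31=(0 5 12 8 9 13 14 7 4 15 2 1 11)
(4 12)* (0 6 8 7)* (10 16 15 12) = (0 6 8 7)(4 10 16 15 12) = [6, 1, 2, 3, 10, 5, 8, 0, 7, 9, 16, 11, 4, 13, 14, 12, 15]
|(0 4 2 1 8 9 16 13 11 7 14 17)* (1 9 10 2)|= 13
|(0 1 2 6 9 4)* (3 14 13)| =6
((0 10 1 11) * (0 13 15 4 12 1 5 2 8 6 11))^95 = (0 1 12 4 15 13 11 6 8 2 5 10)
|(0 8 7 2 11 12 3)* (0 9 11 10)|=20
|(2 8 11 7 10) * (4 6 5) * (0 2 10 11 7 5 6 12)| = 8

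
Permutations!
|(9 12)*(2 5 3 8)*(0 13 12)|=4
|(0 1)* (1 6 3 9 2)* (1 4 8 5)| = 9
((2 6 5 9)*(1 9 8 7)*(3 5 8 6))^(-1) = (1 7 8 6 5 3 2 9)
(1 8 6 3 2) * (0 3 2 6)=(0 3 6 2 1 8)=[3, 8, 1, 6, 4, 5, 2, 7, 0]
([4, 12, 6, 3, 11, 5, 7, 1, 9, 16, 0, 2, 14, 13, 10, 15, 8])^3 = (16)(0 2 1 10 11 7 14 4 6 12)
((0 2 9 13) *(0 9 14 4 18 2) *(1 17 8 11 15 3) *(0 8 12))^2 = ((0 8 11 15 3 1 17 12)(2 14 4 18)(9 13))^2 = (0 11 3 17)(1 12 8 15)(2 4)(14 18)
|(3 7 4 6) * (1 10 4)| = 6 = |(1 10 4 6 3 7)|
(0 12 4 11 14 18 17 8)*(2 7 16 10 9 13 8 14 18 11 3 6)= (0 12 4 3 6 2 7 16 10 9 13 8)(11 18 17 14)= [12, 1, 7, 6, 3, 5, 2, 16, 0, 13, 9, 18, 4, 8, 11, 15, 10, 14, 17]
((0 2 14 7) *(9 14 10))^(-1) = ((0 2 10 9 14 7))^(-1) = (0 7 14 9 10 2)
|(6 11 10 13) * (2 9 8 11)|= 7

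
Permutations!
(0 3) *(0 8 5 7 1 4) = (0 3 8 5 7 1 4) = [3, 4, 2, 8, 0, 7, 6, 1, 5]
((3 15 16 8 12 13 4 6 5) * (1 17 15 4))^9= (1 15 8 13 17 16 12)(3 4 6 5)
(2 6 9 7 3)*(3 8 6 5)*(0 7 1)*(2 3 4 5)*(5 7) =[5, 0, 2, 3, 7, 4, 9, 8, 6, 1] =(0 5 4 7 8 6 9 1)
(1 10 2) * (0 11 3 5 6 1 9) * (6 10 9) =(0 11 3 5 10 2 6 1 9) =[11, 9, 6, 5, 4, 10, 1, 7, 8, 0, 2, 3]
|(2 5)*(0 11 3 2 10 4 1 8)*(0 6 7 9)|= 12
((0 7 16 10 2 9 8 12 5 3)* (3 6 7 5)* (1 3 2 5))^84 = (5 10 16 7 6)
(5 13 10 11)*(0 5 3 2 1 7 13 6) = (0 5 6)(1 7 13 10 11 3 2) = [5, 7, 1, 2, 4, 6, 0, 13, 8, 9, 11, 3, 12, 10]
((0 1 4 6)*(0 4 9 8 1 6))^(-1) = (0 4 6)(1 8 9)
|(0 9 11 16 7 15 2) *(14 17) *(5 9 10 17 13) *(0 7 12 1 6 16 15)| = |(0 10 17 14 13 5 9 11 15 2 7)(1 6 16 12)| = 44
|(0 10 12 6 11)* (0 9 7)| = |(0 10 12 6 11 9 7)| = 7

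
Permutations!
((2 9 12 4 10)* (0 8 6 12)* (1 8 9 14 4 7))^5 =((0 9)(1 8 6 12 7)(2 14 4 10))^5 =(0 9)(2 14 4 10)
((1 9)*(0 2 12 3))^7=(0 3 12 2)(1 9)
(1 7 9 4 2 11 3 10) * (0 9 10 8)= [9, 7, 11, 8, 2, 5, 6, 10, 0, 4, 1, 3]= (0 9 4 2 11 3 8)(1 7 10)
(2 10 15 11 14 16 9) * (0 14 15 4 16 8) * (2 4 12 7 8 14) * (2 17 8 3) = (0 17 8)(2 10 12 7 3)(4 16 9)(11 15) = [17, 1, 10, 2, 16, 5, 6, 3, 0, 4, 12, 15, 7, 13, 14, 11, 9, 8]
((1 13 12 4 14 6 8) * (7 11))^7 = (14)(7 11)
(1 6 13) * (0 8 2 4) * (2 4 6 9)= (0 8 4)(1 9 2 6 13)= [8, 9, 6, 3, 0, 5, 13, 7, 4, 2, 10, 11, 12, 1]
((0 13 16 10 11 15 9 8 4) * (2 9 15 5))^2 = ((0 13 16 10 11 5 2 9 8 4))^2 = (0 16 11 2 8)(4 13 10 5 9)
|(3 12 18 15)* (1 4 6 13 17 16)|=12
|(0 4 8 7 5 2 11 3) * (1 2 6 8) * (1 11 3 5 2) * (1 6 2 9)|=|(0 4 11 5 2 3)(1 6 8 7 9)|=30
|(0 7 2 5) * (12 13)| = |(0 7 2 5)(12 13)| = 4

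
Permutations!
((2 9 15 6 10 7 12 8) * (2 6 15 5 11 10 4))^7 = ((15)(2 9 5 11 10 7 12 8 6 4))^7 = (15)(2 8 10 9 6 7 5 4 12 11)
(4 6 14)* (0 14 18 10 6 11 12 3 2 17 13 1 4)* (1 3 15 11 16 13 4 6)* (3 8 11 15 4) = [14, 6, 17, 2, 16, 5, 18, 7, 11, 9, 1, 12, 4, 8, 0, 15, 13, 3, 10] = (0 14)(1 6 18 10)(2 17 3)(4 16 13 8 11 12)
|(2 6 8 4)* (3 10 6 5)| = 7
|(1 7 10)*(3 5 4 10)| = |(1 7 3 5 4 10)| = 6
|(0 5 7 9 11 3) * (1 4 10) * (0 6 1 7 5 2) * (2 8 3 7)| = |(0 8 3 6 1 4 10 2)(7 9 11)| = 24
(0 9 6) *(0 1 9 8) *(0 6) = (0 8 6 1 9) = [8, 9, 2, 3, 4, 5, 1, 7, 6, 0]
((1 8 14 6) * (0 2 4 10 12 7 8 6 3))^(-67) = ((0 2 4 10 12 7 8 14 3)(1 6))^(-67) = (0 7 2 8 4 14 10 3 12)(1 6)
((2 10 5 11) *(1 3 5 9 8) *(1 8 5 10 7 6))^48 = ((1 3 10 9 5 11 2 7 6))^48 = (1 9 2)(3 5 7)(6 10 11)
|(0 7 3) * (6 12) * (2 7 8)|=|(0 8 2 7 3)(6 12)|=10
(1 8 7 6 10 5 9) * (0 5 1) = (0 5 9)(1 8 7 6 10) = [5, 8, 2, 3, 4, 9, 10, 6, 7, 0, 1]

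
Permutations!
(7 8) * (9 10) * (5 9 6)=(5 9 10 6)(7 8)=[0, 1, 2, 3, 4, 9, 5, 8, 7, 10, 6]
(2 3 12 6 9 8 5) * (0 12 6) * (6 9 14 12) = (0 6 14 12)(2 3 9 8 5) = [6, 1, 3, 9, 4, 2, 14, 7, 5, 8, 10, 11, 0, 13, 12]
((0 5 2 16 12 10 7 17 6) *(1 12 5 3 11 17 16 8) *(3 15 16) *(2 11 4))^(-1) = ((0 15 16 5 11 17 6)(1 12 10 7 3 4 2 8))^(-1) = (0 6 17 11 5 16 15)(1 8 2 4 3 7 10 12)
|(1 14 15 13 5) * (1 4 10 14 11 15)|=8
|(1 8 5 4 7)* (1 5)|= |(1 8)(4 7 5)|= 6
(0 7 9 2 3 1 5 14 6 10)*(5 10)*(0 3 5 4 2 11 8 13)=[7, 10, 5, 1, 2, 14, 4, 9, 13, 11, 3, 8, 12, 0, 6]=(0 7 9 11 8 13)(1 10 3)(2 5 14 6 4)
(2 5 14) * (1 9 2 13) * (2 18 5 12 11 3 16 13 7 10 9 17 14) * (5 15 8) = (1 17 14 7 10 9 18 15 8 5 2 12 11 3 16 13) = [0, 17, 12, 16, 4, 2, 6, 10, 5, 18, 9, 3, 11, 1, 7, 8, 13, 14, 15]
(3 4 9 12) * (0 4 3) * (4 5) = (0 5 4 9 12) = [5, 1, 2, 3, 9, 4, 6, 7, 8, 12, 10, 11, 0]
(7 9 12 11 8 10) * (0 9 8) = (0 9 12 11)(7 8 10) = [9, 1, 2, 3, 4, 5, 6, 8, 10, 12, 7, 0, 11]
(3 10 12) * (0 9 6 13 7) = (0 9 6 13 7)(3 10 12) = [9, 1, 2, 10, 4, 5, 13, 0, 8, 6, 12, 11, 3, 7]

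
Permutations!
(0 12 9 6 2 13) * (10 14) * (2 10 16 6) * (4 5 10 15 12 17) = (0 17 4 5 10 14 16 6 15 12 9 2 13) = [17, 1, 13, 3, 5, 10, 15, 7, 8, 2, 14, 11, 9, 0, 16, 12, 6, 4]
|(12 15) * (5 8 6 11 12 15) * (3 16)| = |(3 16)(5 8 6 11 12)| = 10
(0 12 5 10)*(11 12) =(0 11 12 5 10) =[11, 1, 2, 3, 4, 10, 6, 7, 8, 9, 0, 12, 5]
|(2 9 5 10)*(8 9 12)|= 6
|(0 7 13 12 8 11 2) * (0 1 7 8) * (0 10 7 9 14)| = 28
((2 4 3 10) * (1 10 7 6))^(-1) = ((1 10 2 4 3 7 6))^(-1) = (1 6 7 3 4 2 10)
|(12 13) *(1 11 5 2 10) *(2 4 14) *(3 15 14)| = 18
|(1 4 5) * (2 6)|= |(1 4 5)(2 6)|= 6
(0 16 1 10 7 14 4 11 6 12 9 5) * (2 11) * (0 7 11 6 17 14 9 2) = (0 16 1 10 11 17 14 4)(2 6 12)(5 7 9) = [16, 10, 6, 3, 0, 7, 12, 9, 8, 5, 11, 17, 2, 13, 4, 15, 1, 14]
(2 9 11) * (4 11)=(2 9 4 11)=[0, 1, 9, 3, 11, 5, 6, 7, 8, 4, 10, 2]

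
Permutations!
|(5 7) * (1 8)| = |(1 8)(5 7)| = 2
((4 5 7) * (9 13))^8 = (13)(4 7 5)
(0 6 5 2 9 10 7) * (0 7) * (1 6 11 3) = (0 11 3 1 6 5 2 9 10) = [11, 6, 9, 1, 4, 2, 5, 7, 8, 10, 0, 3]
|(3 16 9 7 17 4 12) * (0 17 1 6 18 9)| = 30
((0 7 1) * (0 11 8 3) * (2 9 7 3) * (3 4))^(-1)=((0 4 3)(1 11 8 2 9 7))^(-1)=(0 3 4)(1 7 9 2 8 11)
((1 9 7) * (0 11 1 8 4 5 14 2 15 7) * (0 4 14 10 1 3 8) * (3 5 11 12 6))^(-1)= (0 7 15 2 14 8 3 6 12)(1 10 5 11 4 9)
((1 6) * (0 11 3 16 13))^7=((0 11 3 16 13)(1 6))^7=(0 3 13 11 16)(1 6)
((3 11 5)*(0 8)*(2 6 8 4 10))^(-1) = ((0 4 10 2 6 8)(3 11 5))^(-1) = (0 8 6 2 10 4)(3 5 11)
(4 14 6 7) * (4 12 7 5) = (4 14 6 5)(7 12) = [0, 1, 2, 3, 14, 4, 5, 12, 8, 9, 10, 11, 7, 13, 6]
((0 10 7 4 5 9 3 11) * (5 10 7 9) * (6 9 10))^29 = ((0 7 4 6 9 3 11))^29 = (0 7 4 6 9 3 11)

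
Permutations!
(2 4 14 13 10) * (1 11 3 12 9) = (1 11 3 12 9)(2 4 14 13 10) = [0, 11, 4, 12, 14, 5, 6, 7, 8, 1, 2, 3, 9, 10, 13]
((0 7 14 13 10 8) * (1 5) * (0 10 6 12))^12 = ((0 7 14 13 6 12)(1 5)(8 10))^12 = (14)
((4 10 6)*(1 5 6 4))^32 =((1 5 6)(4 10))^32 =(10)(1 6 5)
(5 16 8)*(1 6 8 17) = (1 6 8 5 16 17) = [0, 6, 2, 3, 4, 16, 8, 7, 5, 9, 10, 11, 12, 13, 14, 15, 17, 1]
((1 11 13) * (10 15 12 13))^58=(1 12 10)(11 13 15)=((1 11 10 15 12 13))^58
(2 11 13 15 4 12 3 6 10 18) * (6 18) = [0, 1, 11, 18, 12, 5, 10, 7, 8, 9, 6, 13, 3, 15, 14, 4, 16, 17, 2] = (2 11 13 15 4 12 3 18)(6 10)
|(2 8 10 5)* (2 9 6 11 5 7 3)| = 20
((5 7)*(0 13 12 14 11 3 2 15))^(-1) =(0 15 2 3 11 14 12 13)(5 7)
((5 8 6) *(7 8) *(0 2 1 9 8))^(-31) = (0 2 1 9 8 6 5 7)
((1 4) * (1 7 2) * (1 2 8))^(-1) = (1 8 7 4)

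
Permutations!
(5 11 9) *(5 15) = (5 11 9 15) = [0, 1, 2, 3, 4, 11, 6, 7, 8, 15, 10, 9, 12, 13, 14, 5]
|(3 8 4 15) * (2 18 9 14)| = |(2 18 9 14)(3 8 4 15)| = 4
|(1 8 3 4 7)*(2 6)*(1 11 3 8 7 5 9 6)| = 9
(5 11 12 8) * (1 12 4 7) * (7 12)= (1 7)(4 12 8 5 11)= [0, 7, 2, 3, 12, 11, 6, 1, 5, 9, 10, 4, 8]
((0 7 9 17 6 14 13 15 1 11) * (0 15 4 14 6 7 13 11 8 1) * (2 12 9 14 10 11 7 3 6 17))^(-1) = (0 15 11 10 4 13)(1 8)(2 9 12)(3 17 6)(7 14)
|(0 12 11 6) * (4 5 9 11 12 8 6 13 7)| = 6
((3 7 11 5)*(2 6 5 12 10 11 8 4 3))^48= ((2 6 5)(3 7 8 4)(10 11 12))^48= (12)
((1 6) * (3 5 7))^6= (7)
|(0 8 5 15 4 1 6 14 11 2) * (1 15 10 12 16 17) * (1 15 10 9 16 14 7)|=39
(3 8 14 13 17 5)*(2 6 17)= (2 6 17 5 3 8 14 13)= [0, 1, 6, 8, 4, 3, 17, 7, 14, 9, 10, 11, 12, 2, 13, 15, 16, 5]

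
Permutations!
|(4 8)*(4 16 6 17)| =|(4 8 16 6 17)| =5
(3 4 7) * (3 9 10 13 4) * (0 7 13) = (0 7 9 10)(4 13) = [7, 1, 2, 3, 13, 5, 6, 9, 8, 10, 0, 11, 12, 4]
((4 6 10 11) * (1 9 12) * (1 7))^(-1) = (1 7 12 9)(4 11 10 6)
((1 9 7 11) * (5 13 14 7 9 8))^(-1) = ((1 8 5 13 14 7 11))^(-1) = (1 11 7 14 13 5 8)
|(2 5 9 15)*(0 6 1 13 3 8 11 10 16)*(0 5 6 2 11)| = 42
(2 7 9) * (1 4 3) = (1 4 3)(2 7 9) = [0, 4, 7, 1, 3, 5, 6, 9, 8, 2]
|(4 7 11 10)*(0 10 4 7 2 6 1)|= 8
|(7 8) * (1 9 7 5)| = |(1 9 7 8 5)| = 5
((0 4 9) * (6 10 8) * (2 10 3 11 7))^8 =(0 9 4)(2 10 8 6 3 11 7)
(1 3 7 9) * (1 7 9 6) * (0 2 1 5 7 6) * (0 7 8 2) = (1 3 9 6 5 8 2) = [0, 3, 1, 9, 4, 8, 5, 7, 2, 6]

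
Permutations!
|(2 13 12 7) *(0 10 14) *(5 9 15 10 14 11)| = |(0 14)(2 13 12 7)(5 9 15 10 11)| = 20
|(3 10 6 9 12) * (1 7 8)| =15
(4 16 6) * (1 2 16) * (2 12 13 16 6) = (1 12 13 16 2 6 4) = [0, 12, 6, 3, 1, 5, 4, 7, 8, 9, 10, 11, 13, 16, 14, 15, 2]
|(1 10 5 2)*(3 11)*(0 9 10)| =|(0 9 10 5 2 1)(3 11)| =6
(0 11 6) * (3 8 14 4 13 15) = (0 11 6)(3 8 14 4 13 15) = [11, 1, 2, 8, 13, 5, 0, 7, 14, 9, 10, 6, 12, 15, 4, 3]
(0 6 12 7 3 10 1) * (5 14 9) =(0 6 12 7 3 10 1)(5 14 9) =[6, 0, 2, 10, 4, 14, 12, 3, 8, 5, 1, 11, 7, 13, 9]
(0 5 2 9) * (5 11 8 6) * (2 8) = [11, 1, 9, 3, 4, 8, 5, 7, 6, 0, 10, 2] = (0 11 2 9)(5 8 6)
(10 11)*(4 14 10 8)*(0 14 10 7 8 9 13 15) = (0 14 7 8 4 10 11 9 13 15) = [14, 1, 2, 3, 10, 5, 6, 8, 4, 13, 11, 9, 12, 15, 7, 0]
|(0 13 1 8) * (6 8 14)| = |(0 13 1 14 6 8)| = 6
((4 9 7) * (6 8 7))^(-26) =((4 9 6 8 7))^(-26) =(4 7 8 6 9)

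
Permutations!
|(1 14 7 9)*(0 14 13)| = 6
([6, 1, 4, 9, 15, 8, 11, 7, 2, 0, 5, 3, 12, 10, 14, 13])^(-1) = (0 9 3 11 6)(2 8 5 10 13 15 4)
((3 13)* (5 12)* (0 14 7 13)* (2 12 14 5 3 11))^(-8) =(0 5 14 7 13 11 2 12 3)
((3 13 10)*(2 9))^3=((2 9)(3 13 10))^3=(13)(2 9)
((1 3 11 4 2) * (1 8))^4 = (1 2 11)(3 8 4)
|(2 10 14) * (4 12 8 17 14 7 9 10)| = 6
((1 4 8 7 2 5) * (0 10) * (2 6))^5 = (0 10)(1 2 7 4 5 6 8)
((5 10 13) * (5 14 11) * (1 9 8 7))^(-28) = (5 13 11 10 14)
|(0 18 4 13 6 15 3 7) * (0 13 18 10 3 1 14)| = |(0 10 3 7 13 6 15 1 14)(4 18)| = 18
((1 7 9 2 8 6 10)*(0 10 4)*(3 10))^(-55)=((0 3 10 1 7 9 2 8 6 4))^(-55)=(0 9)(1 6)(2 3)(4 7)(8 10)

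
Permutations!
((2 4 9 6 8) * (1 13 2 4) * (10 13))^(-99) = (1 10 13 2)(4 9 6 8)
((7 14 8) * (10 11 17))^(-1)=((7 14 8)(10 11 17))^(-1)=(7 8 14)(10 17 11)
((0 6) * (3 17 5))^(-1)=(0 6)(3 5 17)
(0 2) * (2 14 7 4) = (0 14 7 4 2) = [14, 1, 0, 3, 2, 5, 6, 4, 8, 9, 10, 11, 12, 13, 7]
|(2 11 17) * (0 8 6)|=|(0 8 6)(2 11 17)|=3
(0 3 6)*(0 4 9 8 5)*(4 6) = (0 3 4 9 8 5) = [3, 1, 2, 4, 9, 0, 6, 7, 5, 8]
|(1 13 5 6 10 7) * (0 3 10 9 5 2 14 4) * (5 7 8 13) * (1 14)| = |(0 3 10 8 13 2 1 5 6 9 7 14 4)| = 13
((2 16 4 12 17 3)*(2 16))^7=((3 16 4 12 17))^7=(3 4 17 16 12)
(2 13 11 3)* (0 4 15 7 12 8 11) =(0 4 15 7 12 8 11 3 2 13) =[4, 1, 13, 2, 15, 5, 6, 12, 11, 9, 10, 3, 8, 0, 14, 7]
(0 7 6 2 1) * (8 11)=(0 7 6 2 1)(8 11)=[7, 0, 1, 3, 4, 5, 2, 6, 11, 9, 10, 8]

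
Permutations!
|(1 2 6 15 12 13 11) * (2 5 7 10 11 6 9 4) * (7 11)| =|(1 5 11)(2 9 4)(6 15 12 13)(7 10)| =12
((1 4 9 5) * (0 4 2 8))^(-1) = (0 8 2 1 5 9 4)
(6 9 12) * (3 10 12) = (3 10 12 6 9) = [0, 1, 2, 10, 4, 5, 9, 7, 8, 3, 12, 11, 6]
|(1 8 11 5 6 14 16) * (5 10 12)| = 9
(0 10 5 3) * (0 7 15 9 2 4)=[10, 1, 4, 7, 0, 3, 6, 15, 8, 2, 5, 11, 12, 13, 14, 9]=(0 10 5 3 7 15 9 2 4)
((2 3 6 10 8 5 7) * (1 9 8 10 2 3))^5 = (10)(1 3 8 2 7 9 6 5)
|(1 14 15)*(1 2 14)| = 3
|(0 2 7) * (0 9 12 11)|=6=|(0 2 7 9 12 11)|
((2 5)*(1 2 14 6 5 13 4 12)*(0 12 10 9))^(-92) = ((0 12 1 2 13 4 10 9)(5 14 6))^(-92) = (0 13)(1 10)(2 9)(4 12)(5 14 6)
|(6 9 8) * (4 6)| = 4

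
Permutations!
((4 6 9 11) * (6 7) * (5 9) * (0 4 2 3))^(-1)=(0 3 2 11 9 5 6 7 4)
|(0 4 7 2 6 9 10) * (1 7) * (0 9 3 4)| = |(1 7 2 6 3 4)(9 10)| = 6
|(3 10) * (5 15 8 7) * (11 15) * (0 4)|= |(0 4)(3 10)(5 11 15 8 7)|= 10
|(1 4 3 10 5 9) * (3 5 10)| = |(10)(1 4 5 9)| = 4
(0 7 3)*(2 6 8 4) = (0 7 3)(2 6 8 4) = [7, 1, 6, 0, 2, 5, 8, 3, 4]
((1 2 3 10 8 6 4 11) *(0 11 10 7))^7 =(0 11 1 2 3 7)(4 6 8 10)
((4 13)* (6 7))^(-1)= ((4 13)(6 7))^(-1)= (4 13)(6 7)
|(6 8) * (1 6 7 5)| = 5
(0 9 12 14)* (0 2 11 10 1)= (0 9 12 14 2 11 10 1)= [9, 0, 11, 3, 4, 5, 6, 7, 8, 12, 1, 10, 14, 13, 2]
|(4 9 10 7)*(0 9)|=|(0 9 10 7 4)|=5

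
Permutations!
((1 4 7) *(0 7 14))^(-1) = ((0 7 1 4 14))^(-1) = (0 14 4 1 7)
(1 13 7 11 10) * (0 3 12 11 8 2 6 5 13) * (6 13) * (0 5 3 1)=(0 1 5 6 3 12 11 10)(2 13 7 8)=[1, 5, 13, 12, 4, 6, 3, 8, 2, 9, 0, 10, 11, 7]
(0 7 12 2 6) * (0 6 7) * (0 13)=[13, 1, 7, 3, 4, 5, 6, 12, 8, 9, 10, 11, 2, 0]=(0 13)(2 7 12)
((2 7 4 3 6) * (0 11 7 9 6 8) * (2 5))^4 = (0 3 7)(4 11 8)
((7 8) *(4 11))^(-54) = (11)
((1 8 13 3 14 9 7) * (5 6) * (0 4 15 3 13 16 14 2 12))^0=(16)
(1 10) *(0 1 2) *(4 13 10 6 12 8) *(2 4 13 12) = (0 1 6 2)(4 12 8 13 10) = [1, 6, 0, 3, 12, 5, 2, 7, 13, 9, 4, 11, 8, 10]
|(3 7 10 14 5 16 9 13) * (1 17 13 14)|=12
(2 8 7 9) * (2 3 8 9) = (2 9 3 8 7) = [0, 1, 9, 8, 4, 5, 6, 2, 7, 3]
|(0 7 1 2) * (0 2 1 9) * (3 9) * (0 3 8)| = |(0 7 8)(3 9)| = 6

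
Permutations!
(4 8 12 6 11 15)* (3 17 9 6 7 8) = (3 17 9 6 11 15 4)(7 8 12) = [0, 1, 2, 17, 3, 5, 11, 8, 12, 6, 10, 15, 7, 13, 14, 4, 16, 9]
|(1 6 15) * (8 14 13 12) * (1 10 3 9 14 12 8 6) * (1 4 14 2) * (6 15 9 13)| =6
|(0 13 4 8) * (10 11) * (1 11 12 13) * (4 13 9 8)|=|(13)(0 1 11 10 12 9 8)|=7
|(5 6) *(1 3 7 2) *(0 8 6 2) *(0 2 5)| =|(0 8 6)(1 3 7 2)| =12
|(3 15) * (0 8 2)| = 6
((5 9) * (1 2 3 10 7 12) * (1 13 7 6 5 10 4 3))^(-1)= (1 2)(3 4)(5 6 10 9)(7 13 12)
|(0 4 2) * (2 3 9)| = 5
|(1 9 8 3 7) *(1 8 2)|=|(1 9 2)(3 7 8)|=3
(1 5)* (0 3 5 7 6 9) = (0 3 5 1 7 6 9) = [3, 7, 2, 5, 4, 1, 9, 6, 8, 0]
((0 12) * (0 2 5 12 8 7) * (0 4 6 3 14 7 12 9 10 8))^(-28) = (2 9 8)(3 7 6 14 4)(5 10 12)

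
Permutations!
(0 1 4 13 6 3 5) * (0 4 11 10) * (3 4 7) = (0 1 11 10)(3 5 7)(4 13 6) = [1, 11, 2, 5, 13, 7, 4, 3, 8, 9, 0, 10, 12, 6]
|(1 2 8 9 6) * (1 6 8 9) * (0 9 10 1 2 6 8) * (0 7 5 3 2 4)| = |(0 9 7 5 3 2 10 1 6 8 4)| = 11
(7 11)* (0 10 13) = (0 10 13)(7 11) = [10, 1, 2, 3, 4, 5, 6, 11, 8, 9, 13, 7, 12, 0]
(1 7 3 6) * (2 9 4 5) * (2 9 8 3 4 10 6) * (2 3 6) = [0, 7, 8, 3, 5, 9, 1, 4, 6, 10, 2] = (1 7 4 5 9 10 2 8 6)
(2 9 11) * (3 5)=(2 9 11)(3 5)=[0, 1, 9, 5, 4, 3, 6, 7, 8, 11, 10, 2]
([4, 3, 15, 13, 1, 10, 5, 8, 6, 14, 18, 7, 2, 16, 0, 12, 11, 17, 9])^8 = [8, 5, 12, 10, 6, 3, 1, 0, 4, 11, 13, 14, 15, 18, 7, 2, 9, 17, 16]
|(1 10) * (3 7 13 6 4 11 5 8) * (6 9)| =|(1 10)(3 7 13 9 6 4 11 5 8)| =18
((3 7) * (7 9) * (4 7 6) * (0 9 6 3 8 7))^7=(0 3 4 9 6)(7 8)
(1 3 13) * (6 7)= [0, 3, 2, 13, 4, 5, 7, 6, 8, 9, 10, 11, 12, 1]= (1 3 13)(6 7)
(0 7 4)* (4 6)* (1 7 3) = (0 3 1 7 6 4) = [3, 7, 2, 1, 0, 5, 4, 6]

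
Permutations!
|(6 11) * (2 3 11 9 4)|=6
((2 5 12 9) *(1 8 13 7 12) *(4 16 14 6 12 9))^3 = ((1 8 13 7 9 2 5)(4 16 14 6 12))^3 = (1 7 5 13 2 8 9)(4 6 16 12 14)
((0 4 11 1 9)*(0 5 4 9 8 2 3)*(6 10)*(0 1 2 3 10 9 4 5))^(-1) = ((0 4 11 2 10 6 9)(1 8 3))^(-1) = (0 9 6 10 2 11 4)(1 3 8)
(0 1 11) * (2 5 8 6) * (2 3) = (0 1 11)(2 5 8 6 3) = [1, 11, 5, 2, 4, 8, 3, 7, 6, 9, 10, 0]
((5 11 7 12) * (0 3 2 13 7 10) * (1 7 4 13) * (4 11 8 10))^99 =((0 3 2 1 7 12 5 8 10)(4 13 11))^99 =(13)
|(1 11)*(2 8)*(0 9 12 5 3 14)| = |(0 9 12 5 3 14)(1 11)(2 8)| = 6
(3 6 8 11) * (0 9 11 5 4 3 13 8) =[9, 1, 2, 6, 3, 4, 0, 7, 5, 11, 10, 13, 12, 8] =(0 9 11 13 8 5 4 3 6)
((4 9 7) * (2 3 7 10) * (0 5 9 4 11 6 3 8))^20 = (11)(0 9 2)(5 10 8)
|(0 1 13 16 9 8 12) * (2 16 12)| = 4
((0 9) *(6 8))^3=(0 9)(6 8)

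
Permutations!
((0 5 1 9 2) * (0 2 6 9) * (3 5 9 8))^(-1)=((0 9 6 8 3 5 1))^(-1)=(0 1 5 3 8 6 9)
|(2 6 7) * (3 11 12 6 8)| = 7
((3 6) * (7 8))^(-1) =((3 6)(7 8))^(-1) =(3 6)(7 8)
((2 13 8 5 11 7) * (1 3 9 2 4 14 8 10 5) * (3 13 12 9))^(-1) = ((1 13 10 5 11 7 4 14 8)(2 12 9))^(-1) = (1 8 14 4 7 11 5 10 13)(2 9 12)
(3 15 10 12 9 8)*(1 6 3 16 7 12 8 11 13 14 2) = [0, 6, 1, 15, 4, 5, 3, 12, 16, 11, 8, 13, 9, 14, 2, 10, 7] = (1 6 3 15 10 8 16 7 12 9 11 13 14 2)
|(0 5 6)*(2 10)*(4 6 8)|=10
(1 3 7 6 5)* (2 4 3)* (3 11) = [0, 2, 4, 7, 11, 1, 5, 6, 8, 9, 10, 3] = (1 2 4 11 3 7 6 5)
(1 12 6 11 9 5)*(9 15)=[0, 12, 2, 3, 4, 1, 11, 7, 8, 5, 10, 15, 6, 13, 14, 9]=(1 12 6 11 15 9 5)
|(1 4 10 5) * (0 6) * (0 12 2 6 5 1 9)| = 3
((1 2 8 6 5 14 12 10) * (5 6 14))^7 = (1 2 8 14 12 10)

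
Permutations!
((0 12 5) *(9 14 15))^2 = ((0 12 5)(9 14 15))^2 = (0 5 12)(9 15 14)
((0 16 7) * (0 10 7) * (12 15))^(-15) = (0 16)(7 10)(12 15) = ((0 16)(7 10)(12 15))^(-15)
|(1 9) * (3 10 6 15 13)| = 10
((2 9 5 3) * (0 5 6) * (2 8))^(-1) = (0 6 9 2 8 3 5)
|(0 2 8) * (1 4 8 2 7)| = |(0 7 1 4 8)| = 5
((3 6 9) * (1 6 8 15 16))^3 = (1 3 16 9 15 6 8) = ((1 6 9 3 8 15 16))^3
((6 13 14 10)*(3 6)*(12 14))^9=((3 6 13 12 14 10))^9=(3 12)(6 14)(10 13)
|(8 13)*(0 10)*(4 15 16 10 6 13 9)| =9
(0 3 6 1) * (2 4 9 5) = (0 3 6 1)(2 4 9 5) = [3, 0, 4, 6, 9, 2, 1, 7, 8, 5]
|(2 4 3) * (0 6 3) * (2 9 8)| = 7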